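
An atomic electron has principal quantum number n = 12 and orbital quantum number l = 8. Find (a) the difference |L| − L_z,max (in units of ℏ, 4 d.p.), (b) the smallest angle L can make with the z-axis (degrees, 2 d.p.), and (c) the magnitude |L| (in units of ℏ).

|L|−L_z,max ≈ 0.4853ℏ; θ_min ≈ 19.47°; |L| = 6√2 ℏ ≈ 8.485ℏ

|L| − L_z,max = (6√2 − 8)ℏ ≈ 0.4853ℏ.
cos θ_min = 8/√72, so θ_min ≈ 19.47°.
|L| = ℏ√(8·9) = 6√2 ℏ ≈ 8.485ℏ.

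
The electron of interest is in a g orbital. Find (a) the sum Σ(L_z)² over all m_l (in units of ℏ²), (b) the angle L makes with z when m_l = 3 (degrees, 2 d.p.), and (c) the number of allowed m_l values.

Σ(L_z)² = 60 ℏ²; θ(m_l=3) ≈ 47.87°; 9 values

For a g orbital, l = 4.
Σ m_l² = 60, so Σ(L_z)² = 60 ℏ².
For m_l = 3: cos θ = 3/√20, θ ≈ 47.87°.
There are 2l+1 = 9 values of m_l.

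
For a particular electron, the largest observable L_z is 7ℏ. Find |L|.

|L| = 2√14 ℏ ≈ 7.483ℏ

Since max m_l = l, l = 7.
|L| = √(l(l+1)) ℏ = 2√14 ℏ.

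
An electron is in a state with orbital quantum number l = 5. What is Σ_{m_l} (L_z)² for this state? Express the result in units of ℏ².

Σ(L_z)² = 110 ℏ²

The allowed m_l values are -5, -4, -3, -2, -1, 0, 1, 2, 3, 4, 5.
Σ m_l² = 2·(1 + 4 + 9 + 16 + 25) = 110.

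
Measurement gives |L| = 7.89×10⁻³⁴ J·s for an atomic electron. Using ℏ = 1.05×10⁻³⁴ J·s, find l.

l = 7

In units of ℏ, |L| ≈ 7.514.
(|L|/ℏ)² = l(l+1) ≈ 56.46 ⇒ l = 7.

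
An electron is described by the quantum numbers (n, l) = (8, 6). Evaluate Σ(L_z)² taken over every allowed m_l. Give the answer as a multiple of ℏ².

m_l runs from −6 to 6, i.e. {-6, -5, -4, -3, -2, -1, 0, 1, 2, 3, 4, 5, 6}.
Σ m_l² = l(l+1)(2l+1)/3 = 6·7·13/3 = 182.

Σ(L_z)² = 182 ℏ²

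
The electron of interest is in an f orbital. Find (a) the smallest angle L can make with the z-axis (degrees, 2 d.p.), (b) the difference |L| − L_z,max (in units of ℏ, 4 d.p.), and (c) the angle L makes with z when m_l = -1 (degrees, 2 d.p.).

θ_min ≈ 30.00°; |L|−L_z,max ≈ 0.4641ℏ; θ(m_l=-1) ≈ 106.78°

An f state has l = 3.
cos θ_min = 3/√12, so θ_min ≈ 30.00°.
|L| − L_z,max = (2√3 − 3)ℏ ≈ 0.4641ℏ.
For m_l = -1: cos θ = -1/√12, θ ≈ 106.78°.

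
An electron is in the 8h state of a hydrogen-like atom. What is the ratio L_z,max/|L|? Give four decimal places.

L_z,max/|L| = 0.9129

For 8h, l = 5.
|L| = √30 ℏ ≈ 5.4772ℏ, while L_z,max = lℏ = 5ℏ.
L_z,max/|L| = 5/√30 = 0.9129.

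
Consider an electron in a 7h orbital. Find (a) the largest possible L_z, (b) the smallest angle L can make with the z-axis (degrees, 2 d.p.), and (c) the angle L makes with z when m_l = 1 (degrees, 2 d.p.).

7h means n = 7, l = 5.
L_z,max = lℏ = 5ℏ.
cos θ_min = 5/√30, so θ_min ≈ 24.09°.
For m_l = 1: cos θ = 1/√30, θ ≈ 79.48°.

L_z,max = 5ℏ; θ_min ≈ 24.09°; θ(m_l=1) ≈ 79.48°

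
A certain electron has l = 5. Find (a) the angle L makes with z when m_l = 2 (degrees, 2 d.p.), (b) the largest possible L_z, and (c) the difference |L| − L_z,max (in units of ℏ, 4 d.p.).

For m_l = 2: cos θ = 2/√30, θ ≈ 68.58°.
L_z,max = lℏ = 5ℏ.
|L| − L_z,max = (√30 − 5)ℏ ≈ 0.4772ℏ.

θ(m_l=2) ≈ 68.58°; L_z,max = 5ℏ; |L|−L_z,max ≈ 0.4772ℏ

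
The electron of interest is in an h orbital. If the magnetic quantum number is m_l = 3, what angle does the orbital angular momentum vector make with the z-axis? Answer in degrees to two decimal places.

θ ≈ 56.79°

An h state has l = 5.
|L|² = l(l+1)ℏ² = 30ℏ², so |L| = √30 ℏ.
L_z = m_l ℏ = 3ℏ.
cos θ = L_z/|L| = 3/√30, so θ ≈ 56.79°.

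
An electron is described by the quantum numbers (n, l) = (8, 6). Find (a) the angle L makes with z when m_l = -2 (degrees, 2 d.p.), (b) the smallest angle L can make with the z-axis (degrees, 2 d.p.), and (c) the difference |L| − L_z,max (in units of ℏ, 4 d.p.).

θ(m_l=-2) ≈ 107.98°; θ_min ≈ 22.21°; |L|−L_z,max ≈ 0.4807ℏ

For m_l = -2: cos θ = -2/√42, θ ≈ 107.98°.
cos θ_min = 6/√42, so θ_min ≈ 22.21°.
|L| − L_z,max = (√42 − 6)ℏ ≈ 0.4807ℏ.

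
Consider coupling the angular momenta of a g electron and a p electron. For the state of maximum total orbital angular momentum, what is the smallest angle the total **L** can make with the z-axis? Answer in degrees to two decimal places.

Angular momentum addition gives L = |l₁ − l₂|, …, l₁ + l₂.
So L can be 3, 4, 5.
The maximum is L = 5, with |L_tot| = ℏ√(5·6) = √30 ℏ.
The minimum angle with z is arccos(5/√30) ≈ 24.09°.

θ_min ≈ 24.09°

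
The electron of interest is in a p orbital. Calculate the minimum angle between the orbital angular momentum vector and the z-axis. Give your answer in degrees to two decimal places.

The letter p corresponds to l = 1.
|L| = √(l(l+1)) ℏ = √2 ℏ.
The smallest angle corresponds to the largest L_z, i.e. m_l = l = 1, giving L_z = 1ℏ.
cos θ_min = 1/√2, so θ_min ≈ 45.00°.

θ_min ≈ 45.00°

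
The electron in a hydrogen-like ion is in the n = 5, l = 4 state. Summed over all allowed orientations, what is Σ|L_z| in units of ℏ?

Σ|L_z| = 20 ℏ

m_l runs from −4 to 4, i.e. {-4, -3, -2, -1, 0, 1, 2, 3, 4}.
Σ|m_l| = 2·4(4+1)/2 = 20.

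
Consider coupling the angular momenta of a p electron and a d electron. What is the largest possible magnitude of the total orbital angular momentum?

|L_tot|_max = 2√3 ℏ ≈ 3.464ℏ

Angular momentum addition gives L = |l₁ − l₂|, …, l₁ + l₂.
L ∈ {1, 2, 3}.
The largest magnitude corresponds to L = 3: |L_tot| = ℏ√(3·4) = 2√3 ℏ.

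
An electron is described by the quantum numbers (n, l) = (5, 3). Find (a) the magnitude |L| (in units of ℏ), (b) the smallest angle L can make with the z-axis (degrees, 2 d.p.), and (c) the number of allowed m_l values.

|L| = ℏ√(3·4) = 2√3 ℏ ≈ 3.464ℏ.
cos θ_min = 3/√12, so θ_min ≈ 30.00°.
There are 2l+1 = 7 values of m_l.

|L| = 2√3 ℏ ≈ 3.464ℏ; θ_min ≈ 30.00°; 7 values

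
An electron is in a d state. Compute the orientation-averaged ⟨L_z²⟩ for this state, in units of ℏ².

⟨L_z²⟩ = 2 ℏ²

For a d orbital, l = 2.
The allowed m_l values are -2, -1, 0, 1, 2.
⟨L_z²⟩ = ℏ²·(Σ m_l²)/(2l+1) = ℏ²·10/5 = 2ℏ².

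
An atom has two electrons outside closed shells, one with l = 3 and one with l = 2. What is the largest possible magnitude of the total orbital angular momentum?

|L_tot|_max = √30 ℏ ≈ 5.477ℏ

The total orbital quantum number L ranges from |l₁ − l₂| to l₁ + l₂ in integer steps.
L ∈ {1, 2, 3, 4, 5}.
The largest magnitude corresponds to L = 5: |L_tot| = ℏ√(5·6) = √30 ℏ.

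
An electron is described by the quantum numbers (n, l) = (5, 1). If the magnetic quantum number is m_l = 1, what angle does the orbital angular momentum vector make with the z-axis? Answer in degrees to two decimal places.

|L| = ℏ√(l(l+1)) = √2 ℏ.
L_z = m_l ℏ = 1ℏ.
cos θ = L_z/|L| = 1/√2, so θ ≈ 45.00°.

θ ≈ 45.00°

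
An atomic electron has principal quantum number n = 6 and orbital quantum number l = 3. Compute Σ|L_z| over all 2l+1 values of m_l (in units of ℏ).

m_l runs from −3 to 3, i.e. {-3, -2, -1, 0, 1, 2, 3}.
Σ|m_l| = l(l+1) = 12.

Σ|L_z| = 12 ℏ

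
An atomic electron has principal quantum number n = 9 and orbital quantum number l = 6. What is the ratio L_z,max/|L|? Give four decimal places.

|L| = √42 ℏ ≈ 6.4807ℏ, while L_z,max = lℏ = 6ℏ.
L_z,max/|L| = 6/√42 = 0.9258.

L_z,max/|L| = 0.9258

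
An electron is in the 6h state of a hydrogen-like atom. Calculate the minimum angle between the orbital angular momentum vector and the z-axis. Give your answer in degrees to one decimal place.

θ_min ≈ 24.1°

The 6h subshell has l = 5.
|L| = ℏ√(l(l+1)) = √30 ℏ.
The smallest angle corresponds to the largest L_z, i.e. m_l = l = 5, giving L_z = 5ℏ.
cos θ_min = 5/√30, so θ_min ≈ 24.1°.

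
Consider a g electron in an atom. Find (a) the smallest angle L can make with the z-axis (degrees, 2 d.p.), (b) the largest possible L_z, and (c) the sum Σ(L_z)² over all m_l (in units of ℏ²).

θ_min ≈ 26.57°; L_z,max = 4ℏ; Σ(L_z)² = 60 ℏ²

G corresponds to l = 4.
cos θ_min = 4/√20, so θ_min ≈ 26.57°.
L_z,max = lℏ = 4ℏ.
Σ m_l² = 60, so Σ(L_z)² = 60 ℏ².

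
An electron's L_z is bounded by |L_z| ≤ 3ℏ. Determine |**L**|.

|L| = 2√3 ℏ ≈ 3.464ℏ

Since max m_l = l, l = 3.
|L| = √(l(l+1)) ℏ = 2√3 ℏ.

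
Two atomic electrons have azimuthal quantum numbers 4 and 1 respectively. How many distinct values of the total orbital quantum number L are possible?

The total orbital quantum number L ranges from |l₁ − l₂| to l₁ + l₂ in integer steps.
Allowed values: L = 3, 4, 5.
That is 3 values.

3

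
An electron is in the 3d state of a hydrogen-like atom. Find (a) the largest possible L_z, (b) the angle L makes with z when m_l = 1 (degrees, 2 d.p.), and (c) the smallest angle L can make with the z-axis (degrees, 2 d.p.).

L_z,max = 2ℏ; θ(m_l=1) ≈ 65.91°; θ_min ≈ 35.26°

For 3d, l = 2.
L_z,max = lℏ = 2ℏ.
For m_l = 1: cos θ = 1/√6, θ ≈ 65.91°.
cos θ_min = 2/√6, so θ_min ≈ 35.26°.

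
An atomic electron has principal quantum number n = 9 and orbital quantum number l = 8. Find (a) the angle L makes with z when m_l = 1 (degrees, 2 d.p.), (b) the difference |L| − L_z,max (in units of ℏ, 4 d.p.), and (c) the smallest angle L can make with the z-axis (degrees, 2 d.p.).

For m_l = 1: cos θ = 1/√72, θ ≈ 83.23°.
|L| − L_z,max = (6√2 − 8)ℏ ≈ 0.4853ℏ.
cos θ_min = 8/√72, so θ_min ≈ 19.47°.

θ(m_l=1) ≈ 83.23°; |L|−L_z,max ≈ 0.4853ℏ; θ_min ≈ 19.47°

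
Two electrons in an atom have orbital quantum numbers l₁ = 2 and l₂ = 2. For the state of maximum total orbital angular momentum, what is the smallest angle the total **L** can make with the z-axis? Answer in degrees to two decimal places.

θ_min ≈ 26.57°

L runs from |2 − 2| = 0 to 2 + 2 = 4.
So L can be 0, 1, 2, 3, 4.
The maximum is L = 4, with |L_tot| = ℏ√(4·5) = 2√5 ℏ.
The minimum angle with z is arccos(4/√20) ≈ 26.57°.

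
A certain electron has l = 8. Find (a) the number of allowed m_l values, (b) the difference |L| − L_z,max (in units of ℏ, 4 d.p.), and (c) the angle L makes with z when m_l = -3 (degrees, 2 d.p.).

There are 2l+1 = 17 values of m_l.
|L| − L_z,max = (6√2 − 8)ℏ ≈ 0.4853ℏ.
For m_l = -3: cos θ = -3/√72, θ ≈ 110.70°.

17 values; |L|−L_z,max ≈ 0.4853ℏ; θ(m_l=-3) ≈ 110.70°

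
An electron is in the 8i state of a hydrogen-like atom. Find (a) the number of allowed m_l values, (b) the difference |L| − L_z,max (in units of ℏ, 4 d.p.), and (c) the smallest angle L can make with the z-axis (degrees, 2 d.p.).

13 values; |L|−L_z,max ≈ 0.4807ℏ; θ_min ≈ 22.21°

The 8i subshell has l = 6.
There are 2l+1 = 13 values of m_l.
|L| − L_z,max = (√42 − 6)ℏ ≈ 0.4807ℏ.
cos θ_min = 6/√42, so θ_min ≈ 22.21°.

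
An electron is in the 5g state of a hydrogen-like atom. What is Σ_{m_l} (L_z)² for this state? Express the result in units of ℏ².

Σ(L_z)² = 60 ℏ²

5g means n = 5, l = 4.
m_l runs from −4 to 4, i.e. {-4, -3, -2, -1, 0, 1, 2, 3, 4}.
Summing m² from −4 to 4: Σ m_l² = 60.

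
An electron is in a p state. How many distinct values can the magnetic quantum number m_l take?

For a p orbital, l = 1.
The number of m_l values is 2l + 1 = 2·1 + 1 = 3.

3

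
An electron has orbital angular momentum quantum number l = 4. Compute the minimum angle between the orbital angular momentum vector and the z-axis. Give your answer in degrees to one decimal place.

|L| = ℏ√(l(l+1)) = 2√5 ℏ.
The smallest angle corresponds to the largest L_z, i.e. m_l = l = 4, giving L_z = 4ℏ.
cos θ_min = 4/√20, so θ_min ≈ 26.6°.

θ_min ≈ 26.6°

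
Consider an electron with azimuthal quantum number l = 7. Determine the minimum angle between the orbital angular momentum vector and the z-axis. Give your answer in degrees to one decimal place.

θ_min ≈ 20.7°

|L| = √(l(l+1)) ℏ = 2√14 ℏ.
The smallest angle corresponds to the largest L_z, i.e. m_l = l = 7, giving L_z = 7ℏ.
cos θ_min = 7/√56, so θ_min ≈ 20.7°.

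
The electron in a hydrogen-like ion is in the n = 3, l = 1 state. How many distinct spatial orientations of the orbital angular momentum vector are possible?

The number of m_l values is 2l + 1 = 2·1 + 1 = 3.

3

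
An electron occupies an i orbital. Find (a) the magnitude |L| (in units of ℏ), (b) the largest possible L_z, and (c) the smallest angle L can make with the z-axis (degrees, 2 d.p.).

|L| = √42 ℏ ≈ 6.481ℏ; L_z,max = 6ℏ; θ_min ≈ 22.21°

For an i orbital, l = 6.
|L| = ℏ√(6·7) = √42 ℏ ≈ 6.481ℏ.
L_z,max = lℏ = 6ℏ.
cos θ_min = 6/√42, so θ_min ≈ 22.21°.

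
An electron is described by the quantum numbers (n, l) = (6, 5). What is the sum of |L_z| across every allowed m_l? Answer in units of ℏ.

m_l ∈ {-5, -4, -3, -2, -1, 0, 1, 2, 3, 4, 5}.
Σ|m_l| = l(l+1) = 30.

Σ|L_z| = 30 ℏ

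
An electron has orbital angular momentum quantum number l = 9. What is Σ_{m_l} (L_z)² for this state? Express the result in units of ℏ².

m_l ∈ {-9, -8, -7, -6, -5, -4, -3, -2, -1, 0, 1, 2, 3, 4, 5, 6, 7, 8, 9}.
Σ m_l² = 2·(1 + 4 + 9 + 16 + 25 + 36 + 49 + 64 + 81) = 570.

Σ(L_z)² = 570 ℏ²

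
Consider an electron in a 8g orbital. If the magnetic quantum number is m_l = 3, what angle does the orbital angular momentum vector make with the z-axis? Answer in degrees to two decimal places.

For 8g, l = 4.
|L| = ℏ√(l(l+1)) = 2√5 ℏ.
L_z = m_l ℏ = 3ℏ.
cos θ = L_z/|L| = 3/√20, so θ ≈ 47.87°.

θ ≈ 47.87°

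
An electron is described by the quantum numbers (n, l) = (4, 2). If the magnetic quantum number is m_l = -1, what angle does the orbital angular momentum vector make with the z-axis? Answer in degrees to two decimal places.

|L|² = l(l+1)ℏ² = 6ℏ², so |L| = √6 ℏ.
L_z = m_l ℏ = −1ℏ.
cos θ = L_z/|L| = -1/√6, so θ ≈ 114.09°.

θ ≈ 114.09°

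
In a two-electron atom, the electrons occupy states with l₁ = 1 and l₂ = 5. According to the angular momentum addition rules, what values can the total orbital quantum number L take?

Angular momentum addition gives L = |l₁ − l₂|, …, l₁ + l₂.
Allowed values: L = 4, 5, 6.

L = 4, 5, 6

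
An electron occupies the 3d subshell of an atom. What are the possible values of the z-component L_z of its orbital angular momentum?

3d means n = 3, l = 2.
L_z = m_l ℏ with m_l ranging from −l to +l in integer steps.
For l = 2: m_l ∈ {-2, -1, 0, 1, 2}.

L_z ∈ {−2ℏ, −ℏ, 0, ℏ, 2ℏ}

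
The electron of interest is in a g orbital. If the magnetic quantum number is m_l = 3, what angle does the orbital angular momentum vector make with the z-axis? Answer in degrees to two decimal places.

θ ≈ 47.87°

For a g orbital, l = 4.
|L| = ℏ√(l(l+1)) = 2√5 ℏ.
L_z = m_l ℏ = 3ℏ.
cos θ = L_z/|L| = 3/√20, so θ ≈ 47.87°.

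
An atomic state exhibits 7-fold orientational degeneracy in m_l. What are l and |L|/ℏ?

7 = 2l + 1, so l = (7−1)/2 = 3.
|L| = ℏ√(l(l+1)) = ℏ√(3·4) = 2√3 ℏ.

l = 3, |L| = 2√3 ℏ ≈ 3.464ℏ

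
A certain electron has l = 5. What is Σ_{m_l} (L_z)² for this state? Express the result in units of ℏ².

Σ(L_z)² = 110 ℏ²

m_l ∈ {-5, -4, -3, -2, -1, 0, 1, 2, 3, 4, 5}.
Σ m_l² = 2·(1 + 4 + 9 + 16 + 25) = 110.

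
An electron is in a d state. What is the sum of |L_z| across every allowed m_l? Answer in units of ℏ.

Σ|L_z| = 6 ℏ

The letter d corresponds to l = 2.
m_l runs from −2 to 2, i.e. {-2, -1, 0, 1, 2}.
Σ|m_l| = 2·2(2+1)/2 = 6.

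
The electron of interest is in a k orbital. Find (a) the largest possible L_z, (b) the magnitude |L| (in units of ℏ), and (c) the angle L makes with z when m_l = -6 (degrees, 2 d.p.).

A k state has l = 7.
L_z,max = lℏ = 7ℏ.
|L| = ℏ√(7·8) = 2√14 ℏ ≈ 7.483ℏ.
For m_l = -6: cos θ = -6/√56, θ ≈ 143.30°.

L_z,max = 7ℏ; |L| = 2√14 ℏ ≈ 7.483ℏ; θ(m_l=-6) ≈ 143.30°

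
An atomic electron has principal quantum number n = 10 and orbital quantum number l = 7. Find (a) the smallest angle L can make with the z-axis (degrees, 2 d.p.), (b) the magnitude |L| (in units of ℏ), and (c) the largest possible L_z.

cos θ_min = 7/√56, so θ_min ≈ 20.70°.
|L| = ℏ√(7·8) = 2√14 ℏ ≈ 7.483ℏ.
L_z,max = lℏ = 7ℏ.

θ_min ≈ 20.70°; |L| = 2√14 ℏ ≈ 7.483ℏ; L_z,max = 7ℏ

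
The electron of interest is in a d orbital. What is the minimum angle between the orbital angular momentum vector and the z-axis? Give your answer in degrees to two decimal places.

θ_min ≈ 35.26°

A d state has l = 2.
|L|² = l(l+1)ℏ² = 6ℏ², so |L| = √6 ℏ.
The smallest angle corresponds to the largest L_z, i.e. m_l = l = 2, giving L_z = 2ℏ.
cos θ_min = 2/√6, so θ_min ≈ 35.26°.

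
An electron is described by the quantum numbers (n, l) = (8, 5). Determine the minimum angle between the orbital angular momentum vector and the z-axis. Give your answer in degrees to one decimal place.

θ_min ≈ 24.1°

|L|² = l(l+1)ℏ² = 30ℏ², so |L| = √30 ℏ.
The smallest angle corresponds to the largest L_z, i.e. m_l = l = 5, giving L_z = 5ℏ.
cos θ_min = 5/√30, so θ_min ≈ 24.1°.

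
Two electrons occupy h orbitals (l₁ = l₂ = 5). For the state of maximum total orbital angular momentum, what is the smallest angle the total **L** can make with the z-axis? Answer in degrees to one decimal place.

θ_min ≈ 17.5°

L runs from |5 − 5| = 0 to 5 + 5 = 10.
L ∈ {0, 1, 2, 3, 4, 5, 6, 7, 8, 9, 10}.
The maximum is L = 10, with |L_tot| = ℏ√(10·11) = √110 ℏ.
The minimum angle with z is arccos(10/√110) ≈ 17.5°.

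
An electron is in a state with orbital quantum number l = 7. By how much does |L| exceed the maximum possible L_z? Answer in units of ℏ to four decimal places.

|L| − L_z,max ≈ 0.4833ℏ

|L| = 2√14 ℏ ≈ 7.4833ℏ, while L_z,max = lℏ = 7ℏ.
The difference is (2√14 − 7)ℏ ≈ 0.4833ℏ.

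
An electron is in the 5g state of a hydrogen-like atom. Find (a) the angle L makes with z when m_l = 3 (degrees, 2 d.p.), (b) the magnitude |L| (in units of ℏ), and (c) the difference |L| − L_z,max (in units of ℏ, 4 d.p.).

θ(m_l=3) ≈ 47.87°; |L| = 2√5 ℏ ≈ 4.472ℏ; |L|−L_z,max ≈ 0.4721ℏ

The 5g subshell has l = 4.
For m_l = 3: cos θ = 3/√20, θ ≈ 47.87°.
|L| = ℏ√(4·5) = 2√5 ℏ ≈ 4.472ℏ.
|L| − L_z,max = (2√5 − 4)ℏ ≈ 0.4721ℏ.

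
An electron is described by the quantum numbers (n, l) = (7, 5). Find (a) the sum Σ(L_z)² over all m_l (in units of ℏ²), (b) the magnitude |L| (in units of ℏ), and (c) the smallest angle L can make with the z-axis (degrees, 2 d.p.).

Σ(L_z)² = 110 ℏ²; |L| = √30 ℏ ≈ 5.477ℏ; θ_min ≈ 24.09°

Σ m_l² = 110, so Σ(L_z)² = 110 ℏ².
|L| = ℏ√(5·6) = √30 ℏ ≈ 5.477ℏ.
cos θ_min = 5/√30, so θ_min ≈ 24.09°.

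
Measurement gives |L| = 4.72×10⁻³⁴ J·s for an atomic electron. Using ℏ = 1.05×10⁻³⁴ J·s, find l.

l = 4

|L|/ℏ = (4.72×10⁻³⁴)/(1.05×10⁻³⁴) ≈ 4.495.
l(l+1) ≈ 4.495² ≈ 20.21, so l = 4.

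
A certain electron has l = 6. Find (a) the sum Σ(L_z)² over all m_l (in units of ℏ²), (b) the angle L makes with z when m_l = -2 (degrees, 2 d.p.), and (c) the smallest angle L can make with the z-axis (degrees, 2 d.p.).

Σ(L_z)² = 182 ℏ²; θ(m_l=-2) ≈ 107.98°; θ_min ≈ 22.21°

Σ m_l² = 182, so Σ(L_z)² = 182 ℏ².
For m_l = -2: cos θ = -2/√42, θ ≈ 107.98°.
cos θ_min = 6/√42, so θ_min ≈ 22.21°.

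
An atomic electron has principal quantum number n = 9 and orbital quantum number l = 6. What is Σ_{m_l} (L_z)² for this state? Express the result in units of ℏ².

The allowed m_l values are -6, -5, -4, -3, -2, -1, 0, 1, 2, 3, 4, 5, 6.
Σ m_l² = l(l+1)(2l+1)/3 = 6·7·13/3 = 182.

Σ(L_z)² = 182 ℏ²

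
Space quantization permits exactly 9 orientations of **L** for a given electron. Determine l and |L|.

2l + 1 = 9 ⇒ l = 4.
Then |L| = √(l(l+1)) ℏ = 2√5 ℏ.

l = 4, |L| = 2√5 ℏ ≈ 4.472ℏ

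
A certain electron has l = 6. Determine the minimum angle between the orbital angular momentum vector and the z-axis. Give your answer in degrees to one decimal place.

θ_min ≈ 22.2°

|L|² = l(l+1)ℏ² = 42ℏ², so |L| = √42 ℏ.
The smallest angle corresponds to the largest L_z, i.e. m_l = l = 6, giving L_z = 6ℏ.
cos θ_min = 6/√42, so θ_min ≈ 22.2°.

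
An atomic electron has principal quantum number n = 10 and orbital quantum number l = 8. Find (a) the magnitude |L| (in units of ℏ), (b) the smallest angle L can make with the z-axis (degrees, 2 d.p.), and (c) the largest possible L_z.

|L| = ℏ√(8·9) = 6√2 ℏ ≈ 8.485ℏ.
cos θ_min = 8/√72, so θ_min ≈ 19.47°.
L_z,max = lℏ = 8ℏ.

|L| = 6√2 ℏ ≈ 8.485ℏ; θ_min ≈ 19.47°; L_z,max = 8ℏ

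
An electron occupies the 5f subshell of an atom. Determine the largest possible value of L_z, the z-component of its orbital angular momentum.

For 5f, l = 3.
L_z = m_l ℏ with m_l ∈ {−3, …, 3}; the maximum is m_l = 3.

L_z,max = 3ℏ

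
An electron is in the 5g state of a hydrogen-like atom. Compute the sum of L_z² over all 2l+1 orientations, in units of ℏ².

The 5g subshell has l = 4.
m_l runs from −4 to 4, i.e. {-4, -3, -2, -1, 0, 1, 2, 3, 4}.
Σ m_l² = l(l+1)(2l+1)/3 = 4·5·9/3 = 60.

Σ(L_z)² = 60 ℏ²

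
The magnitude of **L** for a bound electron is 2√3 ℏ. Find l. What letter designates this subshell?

|L| = ℏ√(l(l+1)), so l(l+1) = 12.
Solving: l = 3.

l = 3 (f orbital)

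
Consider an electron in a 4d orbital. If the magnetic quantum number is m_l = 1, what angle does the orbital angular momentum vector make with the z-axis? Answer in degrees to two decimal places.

θ ≈ 65.91°

The 4d subshell has l = 2.
|L| = √(l(l+1)) ℏ = √6 ℏ.
L_z = m_l ℏ = 1ℏ.
cos θ = L_z/|L| = 1/√6, so θ ≈ 65.91°.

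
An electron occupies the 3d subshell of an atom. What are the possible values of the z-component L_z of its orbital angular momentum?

For 3d, l = 2.
L_z = m_l ℏ with m_l ranging from −l to +l in integer steps.
For l = 2: m_l ∈ {-2, -1, 0, 1, 2}.

L_z ∈ {−2ℏ, −ℏ, 0, ℏ, 2ℏ}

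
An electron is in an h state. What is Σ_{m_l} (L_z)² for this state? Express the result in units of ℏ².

An h state has l = 5.
m_l runs from −5 to 5, i.e. {-5, -4, -3, -2, -1, 0, 1, 2, 3, 4, 5}.
Summing m² from −5 to 5: Σ m_l² = 110.

Σ(L_z)² = 110 ℏ²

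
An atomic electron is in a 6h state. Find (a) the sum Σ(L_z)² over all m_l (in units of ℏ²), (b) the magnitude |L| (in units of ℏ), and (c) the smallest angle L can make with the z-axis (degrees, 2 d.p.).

Σ(L_z)² = 110 ℏ²; |L| = √30 ℏ ≈ 5.477ℏ; θ_min ≈ 24.09°

The 6h subshell has l = 5.
Σ m_l² = 110, so Σ(L_z)² = 110 ℏ².
|L| = ℏ√(5·6) = √30 ℏ ≈ 5.477ℏ.
cos θ_min = 5/√30, so θ_min ≈ 24.09°.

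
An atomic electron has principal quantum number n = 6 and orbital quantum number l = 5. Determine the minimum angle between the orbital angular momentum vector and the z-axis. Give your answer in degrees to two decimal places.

|L|² = l(l+1)ℏ² = 30ℏ², so |L| = √30 ℏ.
The smallest angle corresponds to the largest L_z, i.e. m_l = l = 5, giving L_z = 5ℏ.
cos θ_min = 5/√30, so θ_min ≈ 24.09°.

θ_min ≈ 24.09°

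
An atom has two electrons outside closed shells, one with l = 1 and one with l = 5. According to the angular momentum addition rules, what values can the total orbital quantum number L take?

By the triangle rule, |l₁ − l₂| ≤ L ≤ l₁ + l₂.
So L can be 4, 5, 6.

L = 4, 5, 6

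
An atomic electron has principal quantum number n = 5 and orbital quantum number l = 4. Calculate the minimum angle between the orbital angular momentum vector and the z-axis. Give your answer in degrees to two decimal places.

θ_min ≈ 26.57°

|L|² = l(l+1)ℏ² = 20ℏ², so |L| = 2√5 ℏ.
The smallest angle corresponds to the largest L_z, i.e. m_l = l = 4, giving L_z = 4ℏ.
cos θ_min = 4/√20, so θ_min ≈ 26.57°.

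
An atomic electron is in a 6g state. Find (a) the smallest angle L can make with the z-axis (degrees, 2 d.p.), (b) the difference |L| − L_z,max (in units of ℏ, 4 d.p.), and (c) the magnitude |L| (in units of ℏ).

The 6g subshell has l = 4.
cos θ_min = 4/√20, so θ_min ≈ 26.57°.
|L| − L_z,max = (2√5 − 4)ℏ ≈ 0.4721ℏ.
|L| = ℏ√(4·5) = 2√5 ℏ ≈ 4.472ℏ.

θ_min ≈ 26.57°; |L|−L_z,max ≈ 0.4721ℏ; |L| = 2√5 ℏ ≈ 4.472ℏ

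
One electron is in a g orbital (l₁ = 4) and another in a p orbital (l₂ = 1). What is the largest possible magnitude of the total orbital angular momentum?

|L_tot|_max = √30 ℏ ≈ 5.477ℏ

By the triangle rule, |l₁ − l₂| ≤ L ≤ l₁ + l₂.
Allowed values: L = 3, 4, 5.
The largest magnitude corresponds to L = 5: |L_tot| = ℏ√(5·6) = √30 ℏ.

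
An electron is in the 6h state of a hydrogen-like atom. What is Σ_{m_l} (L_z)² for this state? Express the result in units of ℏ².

Σ(L_z)² = 110 ℏ²

6h means n = 6, l = 5.
m_l ∈ {-5, -4, -3, -2, -1, 0, 1, 2, 3, 4, 5}.
Σ m_l² = l(l+1)(2l+1)/3 = 5·6·11/3 = 110.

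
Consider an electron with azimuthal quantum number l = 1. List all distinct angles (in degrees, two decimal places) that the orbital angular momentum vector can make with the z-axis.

|L| = ℏ√(l(l+1)) = √2 ℏ.
cos θ = m_l/√2 for each m_l ∈ {-1, 0, 1}.

θ ∈ {45.00°, 90.00°, 135.00°}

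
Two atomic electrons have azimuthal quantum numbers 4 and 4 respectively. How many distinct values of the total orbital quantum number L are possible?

9

The total orbital quantum number L ranges from |l₁ − l₂| to l₁ + l₂ in integer steps.
So L can be 0, 1, 2, 3, 4, 5, 6, 7, 8.
That is 9 values.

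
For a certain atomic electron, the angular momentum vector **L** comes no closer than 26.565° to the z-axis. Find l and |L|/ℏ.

cos θ_min = l/√(l(l+1)) = √(l/(l+1)), so l/(l+1) = cos²(26.565°) = 0.8000.
Solving: l = 4.
Then |L| = ℏ√(4·5) = 2√5 ℏ.

l = 4, |L| = 2√5 ℏ ≈ 4.472ℏ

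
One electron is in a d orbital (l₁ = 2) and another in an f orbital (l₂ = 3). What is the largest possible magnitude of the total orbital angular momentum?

|L_tot|_max = √30 ℏ ≈ 5.477ℏ

The total orbital quantum number L ranges from |l₁ − l₂| to l₁ + l₂ in integer steps.
L ∈ {1, 2, 3, 4, 5}.
The largest magnitude corresponds to L = 5: |L_tot| = ℏ√(5·6) = √30 ℏ.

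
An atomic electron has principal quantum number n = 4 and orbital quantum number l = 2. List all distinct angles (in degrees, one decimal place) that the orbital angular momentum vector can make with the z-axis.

|L| = √(l(l+1)) ℏ = √6 ℏ.
cos θ = m_l/√6 for each m_l ∈ {-2, -1, 0, 1, 2}.

θ ∈ {35.3°, 65.9°, 90.0°, 114.1°, 144.7°}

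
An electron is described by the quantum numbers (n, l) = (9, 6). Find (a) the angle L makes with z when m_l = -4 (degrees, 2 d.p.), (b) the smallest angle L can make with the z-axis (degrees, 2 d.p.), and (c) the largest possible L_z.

For m_l = -4: cos θ = -4/√42, θ ≈ 128.11°.
cos θ_min = 6/√42, so θ_min ≈ 22.21°.
L_z,max = lℏ = 6ℏ.

θ(m_l=-4) ≈ 128.11°; θ_min ≈ 22.21°; L_z,max = 6ℏ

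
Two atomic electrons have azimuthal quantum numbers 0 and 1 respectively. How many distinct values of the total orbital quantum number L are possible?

By the triangle rule, |l₁ − l₂| ≤ L ≤ l₁ + l₂.
Allowed values: L = 1.
That is 1 value.

1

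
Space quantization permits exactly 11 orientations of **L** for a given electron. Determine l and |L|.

l = 5, |L| = √30 ℏ ≈ 5.477ℏ

Since there are 2l+1 = 11 values of m_l, l = 5.
Then |L| = √(l(l+1)) ℏ = √30 ℏ.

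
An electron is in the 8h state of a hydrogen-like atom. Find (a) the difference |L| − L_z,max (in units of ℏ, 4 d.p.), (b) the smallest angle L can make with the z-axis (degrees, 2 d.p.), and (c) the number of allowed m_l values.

|L|−L_z,max ≈ 0.4772ℏ; θ_min ≈ 24.09°; 11 values

The 8h subshell has l = 5.
|L| − L_z,max = (√30 − 5)ℏ ≈ 0.4772ℏ.
cos θ_min = 5/√30, so θ_min ≈ 24.09°.
There are 2l+1 = 11 values of m_l.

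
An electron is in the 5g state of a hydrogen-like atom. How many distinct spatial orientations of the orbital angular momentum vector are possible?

5g means n = 5, l = 4.
The number of m_l values is 2l + 1 = 2·4 + 1 = 9.

9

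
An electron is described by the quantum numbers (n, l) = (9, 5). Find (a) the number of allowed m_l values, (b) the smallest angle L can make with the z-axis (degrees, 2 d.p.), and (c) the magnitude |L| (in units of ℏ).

There are 2l+1 = 11 values of m_l.
cos θ_min = 5/√30, so θ_min ≈ 24.09°.
|L| = ℏ√(5·6) = √30 ℏ ≈ 5.477ℏ.

11 values; θ_min ≈ 24.09°; |L| = √30 ℏ ≈ 5.477ℏ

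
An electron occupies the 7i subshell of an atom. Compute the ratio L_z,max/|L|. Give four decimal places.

L_z,max/|L| = 0.9258

7i means n = 7, l = 6.
|L| = √42 ℏ ≈ 6.4807ℏ, while L_z,max = lℏ = 6ℏ.
L_z,max/|L| = 6/√42 = 0.9258.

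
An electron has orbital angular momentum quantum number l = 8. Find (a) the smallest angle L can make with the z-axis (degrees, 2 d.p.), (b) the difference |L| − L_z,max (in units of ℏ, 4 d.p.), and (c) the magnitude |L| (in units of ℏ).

cos θ_min = 8/√72, so θ_min ≈ 19.47°.
|L| − L_z,max = (6√2 − 8)ℏ ≈ 0.4853ℏ.
|L| = ℏ√(8·9) = 6√2 ℏ ≈ 8.485ℏ.

θ_min ≈ 19.47°; |L|−L_z,max ≈ 0.4853ℏ; |L| = 6√2 ℏ ≈ 8.485ℏ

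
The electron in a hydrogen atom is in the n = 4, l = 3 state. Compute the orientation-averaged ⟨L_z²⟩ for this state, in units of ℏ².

⟨L_z²⟩ = 4 ℏ²

The allowed m_l values are -3, -2, -1, 0, 1, 2, 3.
⟨L_z²⟩ = ℏ²·l(l+1)/3 = 4ℏ².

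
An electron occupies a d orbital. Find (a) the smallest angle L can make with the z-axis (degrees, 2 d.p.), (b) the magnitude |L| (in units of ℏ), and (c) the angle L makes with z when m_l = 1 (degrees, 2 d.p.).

θ_min ≈ 35.26°; |L| = √6 ℏ ≈ 2.449ℏ; θ(m_l=1) ≈ 65.91°

A d state has l = 2.
cos θ_min = 2/√6, so θ_min ≈ 35.26°.
|L| = ℏ√(2·3) = √6 ℏ ≈ 2.449ℏ.
For m_l = 1: cos θ = 1/√6, θ ≈ 65.91°.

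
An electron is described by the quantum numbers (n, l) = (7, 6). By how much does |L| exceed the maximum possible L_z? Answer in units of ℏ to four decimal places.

|L| = √42 ℏ ≈ 6.4807ℏ, while L_z,max = lℏ = 6ℏ.
The difference is (√42 − 6)ℏ ≈ 0.4807ℏ.

|L| − L_z,max ≈ 0.4807ℏ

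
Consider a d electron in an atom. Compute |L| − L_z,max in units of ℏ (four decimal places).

|L| − L_z,max ≈ 0.4495ℏ

The letter d corresponds to l = 2.
|L| = √6 ℏ ≈ 2.4495ℏ, while L_z,max = lℏ = 2ℏ.
The difference is (√6 − 2)ℏ ≈ 0.4495ℏ.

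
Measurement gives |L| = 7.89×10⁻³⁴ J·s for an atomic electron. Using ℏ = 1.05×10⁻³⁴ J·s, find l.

|L|/ℏ = (7.89×10⁻³⁴)/(1.05×10⁻³⁴) ≈ 7.514.
Set l(l+1) = 56.46; the integer solution is l = 7.

l = 7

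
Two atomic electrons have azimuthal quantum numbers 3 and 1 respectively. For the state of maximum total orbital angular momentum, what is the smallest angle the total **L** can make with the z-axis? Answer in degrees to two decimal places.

L runs from |3 − 1| = 2 to 3 + 1 = 4.
Allowed values: L = 2, 3, 4.
The maximum is L = 4, with |L_tot| = ℏ√(4·5) = 2√5 ℏ.
The minimum angle with z is arccos(4/√20) ≈ 26.57°.

θ_min ≈ 26.57°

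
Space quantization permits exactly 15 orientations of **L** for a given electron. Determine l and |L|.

l = 7, |L| = 2√14 ℏ ≈ 7.483ℏ

15 = 2l + 1, so l = (15−1)/2 = 7.
|L| = ℏ√(l(l+1)) = ℏ√(7·8) = 2√14 ℏ.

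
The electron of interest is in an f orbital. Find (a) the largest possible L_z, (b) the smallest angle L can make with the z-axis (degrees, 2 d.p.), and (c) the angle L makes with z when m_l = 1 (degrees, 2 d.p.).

The letter f corresponds to l = 3.
L_z,max = lℏ = 3ℏ.
cos θ_min = 3/√12, so θ_min ≈ 30.00°.
For m_l = 1: cos θ = 1/√12, θ ≈ 73.22°.

L_z,max = 3ℏ; θ_min ≈ 30.00°; θ(m_l=1) ≈ 73.22°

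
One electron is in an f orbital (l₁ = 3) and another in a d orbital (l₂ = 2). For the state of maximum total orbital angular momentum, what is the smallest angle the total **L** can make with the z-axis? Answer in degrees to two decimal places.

θ_min ≈ 24.09°

Angular momentum addition gives L = |l₁ − l₂|, …, l₁ + l₂.
So L can be 1, 2, 3, 4, 5.
The maximum is L = 5, with |L_tot| = ℏ√(5·6) = √30 ℏ.
The minimum angle with z is arccos(5/√30) ≈ 24.09°.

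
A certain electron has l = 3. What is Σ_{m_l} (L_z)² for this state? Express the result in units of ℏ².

Σ(L_z)² = 28 ℏ²

The allowed m_l values are -3, -2, -1, 0, 1, 2, 3.
Σ m_l² = l(l+1)(2l+1)/3 = 3·4·7/3 = 28.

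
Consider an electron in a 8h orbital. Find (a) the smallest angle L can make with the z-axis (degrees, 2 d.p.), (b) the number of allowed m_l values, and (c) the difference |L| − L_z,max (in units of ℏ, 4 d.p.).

θ_min ≈ 24.09°; 11 values; |L|−L_z,max ≈ 0.4772ℏ

The 8h subshell has l = 5.
cos θ_min = 5/√30, so θ_min ≈ 24.09°.
There are 2l+1 = 11 values of m_l.
|L| − L_z,max = (√30 − 5)ℏ ≈ 0.4772ℏ.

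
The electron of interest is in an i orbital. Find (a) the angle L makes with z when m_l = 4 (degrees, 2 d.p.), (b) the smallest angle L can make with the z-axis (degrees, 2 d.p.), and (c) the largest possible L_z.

θ(m_l=4) ≈ 51.89°; θ_min ≈ 22.21°; L_z,max = 6ℏ

For an i orbital, l = 6.
For m_l = 4: cos θ = 4/√42, θ ≈ 51.89°.
cos θ_min = 6/√42, so θ_min ≈ 22.21°.
L_z,max = lℏ = 6ℏ.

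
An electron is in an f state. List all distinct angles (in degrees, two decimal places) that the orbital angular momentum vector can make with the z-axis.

For an f orbital, l = 3.
|L|² = l(l+1)ℏ² = 12ℏ², so |L| = 2√3 ℏ.
cos θ = m_l/√12 for each m_l ∈ {-3, -2, -1, 0, 1, 2, 3}.

θ ∈ {30.00°, 54.74°, 73.22°, 90.00°, 106.78°, 125.26°, 150.00°}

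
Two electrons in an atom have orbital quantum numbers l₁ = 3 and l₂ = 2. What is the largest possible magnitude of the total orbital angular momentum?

The total orbital quantum number L ranges from |l₁ − l₂| to l₁ + l₂ in integer steps.
Allowed values: L = 1, 2, 3, 4, 5.
The largest magnitude corresponds to L = 5: |L_tot| = ℏ√(5·6) = √30 ℏ.

|L_tot|_max = √30 ℏ ≈ 5.477ℏ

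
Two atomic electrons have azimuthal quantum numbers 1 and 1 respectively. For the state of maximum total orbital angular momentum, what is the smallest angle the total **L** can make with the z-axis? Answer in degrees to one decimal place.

θ_min ≈ 35.3°

L runs from |1 − 1| = 0 to 1 + 1 = 2.
Allowed values: L = 0, 1, 2.
The maximum is L = 2, with |L_tot| = ℏ√(2·3) = √6 ℏ.
The minimum angle with z is arccos(2/√6) ≈ 35.3°.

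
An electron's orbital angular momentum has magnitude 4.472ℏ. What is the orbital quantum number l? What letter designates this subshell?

l = 4 (g orbital)

Since |L|² = l(l+1)ℏ², l(l+1) = 20.
The positive root is l = 4.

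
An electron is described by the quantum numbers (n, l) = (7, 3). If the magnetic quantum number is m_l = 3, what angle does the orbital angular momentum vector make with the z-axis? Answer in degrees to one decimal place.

θ ≈ 30.0°

|L| = √(l(l+1)) ℏ = 2√3 ℏ.
L_z = m_l ℏ = 3ℏ.
cos θ = L_z/|L| = 3/√12, so θ ≈ 30.0°.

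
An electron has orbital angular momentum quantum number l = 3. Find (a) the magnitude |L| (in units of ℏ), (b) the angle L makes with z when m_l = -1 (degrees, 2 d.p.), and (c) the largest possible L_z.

|L| = 2√3 ℏ ≈ 3.464ℏ; θ(m_l=-1) ≈ 106.78°; L_z,max = 3ℏ

|L| = ℏ√(3·4) = 2√3 ℏ ≈ 3.464ℏ.
For m_l = -1: cos θ = -1/√12, θ ≈ 106.78°.
L_z,max = lℏ = 3ℏ.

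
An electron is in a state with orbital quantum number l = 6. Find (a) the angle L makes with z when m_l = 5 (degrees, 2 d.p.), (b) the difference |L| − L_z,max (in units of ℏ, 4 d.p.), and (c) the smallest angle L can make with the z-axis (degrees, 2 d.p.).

θ(m_l=5) ≈ 39.51°; |L|−L_z,max ≈ 0.4807ℏ; θ_min ≈ 22.21°

For m_l = 5: cos θ = 5/√42, θ ≈ 39.51°.
|L| − L_z,max = (√42 − 6)ℏ ≈ 0.4807ℏ.
cos θ_min = 6/√42, so θ_min ≈ 22.21°.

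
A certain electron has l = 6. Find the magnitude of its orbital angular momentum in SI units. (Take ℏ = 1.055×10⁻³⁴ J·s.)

|L| = ℏ√(l(l+1)) = ℏ√(6·7) = √42 ℏ
Numerically, |L| = 6.481 × (1.055×10⁻³⁴ J·s) = 6.837×10⁻³⁴ J·s.

|L| = 6.837×10⁻³⁴ J·s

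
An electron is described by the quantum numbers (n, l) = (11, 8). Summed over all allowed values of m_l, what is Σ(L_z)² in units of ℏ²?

m_l runs from −8 to 8, i.e. {-8, -7, -6, -5, -4, -3, -2, -1, 0, 1, 2, 3, 4, 5, 6, 7, 8}.
Σ m_l² = l(l+1)(2l+1)/3 = 8·9·17/3 = 408.

Σ(L_z)² = 408 ℏ²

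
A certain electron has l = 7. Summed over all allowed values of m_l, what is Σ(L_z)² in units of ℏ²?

m_l runs from −7 to 7, i.e. {-7, -6, -5, -4, -3, -2, -1, 0, 1, 2, 3, 4, 5, 6, 7}.
Summing m² from −7 to 7: Σ m_l² = 280.

Σ(L_z)² = 280 ℏ²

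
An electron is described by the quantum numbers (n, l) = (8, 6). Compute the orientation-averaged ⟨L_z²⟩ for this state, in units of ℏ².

⟨L_z²⟩ = 14 ℏ²

m_l runs from −6 to 6, i.e. {-6, -5, -4, -3, -2, -1, 0, 1, 2, 3, 4, 5, 6}.
⟨L_z²⟩ = ℏ²·l(l+1)/3 = 14ℏ².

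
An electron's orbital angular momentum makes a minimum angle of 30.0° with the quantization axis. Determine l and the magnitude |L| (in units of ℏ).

cos²θ_min = l/(l+1) = 0.7500.
Thus l = 0.7500/(1 − 0.7500) ≈ 3.
Then |L| = ℏ√(3·4) = 2√3 ℏ.

l = 3, |L| = 2√3 ℏ ≈ 3.464ℏ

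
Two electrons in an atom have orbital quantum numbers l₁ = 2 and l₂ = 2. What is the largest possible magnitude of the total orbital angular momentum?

|L_tot|_max = 2√5 ℏ ≈ 4.472ℏ

By the triangle rule, |l₁ − l₂| ≤ L ≤ l₁ + l₂.
So L can be 0, 1, 2, 3, 4.
The largest magnitude corresponds to L = 4: |L_tot| = ℏ√(4·5) = 2√5 ℏ.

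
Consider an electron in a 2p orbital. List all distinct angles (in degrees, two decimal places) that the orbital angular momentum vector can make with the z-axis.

2p means n = 2, l = 1.
|L| = ℏ√(l(l+1)) = √2 ℏ.
cos θ = m_l/√2 for each m_l ∈ {-1, 0, 1}.

θ ∈ {45.00°, 90.00°, 135.00°}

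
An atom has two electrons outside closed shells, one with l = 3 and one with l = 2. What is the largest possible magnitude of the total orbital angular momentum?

|L_tot|_max = √30 ℏ ≈ 5.477ℏ

L runs from |3 − 2| = 1 to 3 + 2 = 5.
L ∈ {1, 2, 3, 4, 5}.
The largest magnitude corresponds to L = 5: |L_tot| = ℏ√(5·6) = √30 ℏ.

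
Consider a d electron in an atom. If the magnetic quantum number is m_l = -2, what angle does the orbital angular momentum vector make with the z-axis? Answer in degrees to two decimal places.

A d state has l = 2.
|L| = √(l(l+1)) ℏ = √6 ℏ.
L_z = m_l ℏ = −2ℏ.
cos θ = L_z/|L| = -2/√6, so θ ≈ 144.74°.

θ ≈ 144.74°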